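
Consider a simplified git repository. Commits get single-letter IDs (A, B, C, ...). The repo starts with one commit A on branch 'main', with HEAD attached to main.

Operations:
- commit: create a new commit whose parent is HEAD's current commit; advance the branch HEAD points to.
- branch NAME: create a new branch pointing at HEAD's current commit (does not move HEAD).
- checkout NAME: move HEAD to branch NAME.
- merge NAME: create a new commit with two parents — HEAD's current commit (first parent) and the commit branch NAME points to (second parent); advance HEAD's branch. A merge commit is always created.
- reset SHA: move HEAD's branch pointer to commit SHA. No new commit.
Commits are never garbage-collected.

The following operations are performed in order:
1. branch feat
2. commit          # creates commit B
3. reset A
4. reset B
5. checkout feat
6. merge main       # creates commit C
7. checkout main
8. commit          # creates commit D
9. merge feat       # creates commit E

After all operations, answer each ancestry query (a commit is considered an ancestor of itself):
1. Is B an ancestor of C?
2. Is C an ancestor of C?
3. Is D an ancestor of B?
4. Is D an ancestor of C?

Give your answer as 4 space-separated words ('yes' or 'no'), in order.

After op 1 (branch): HEAD=main@A [feat=A main=A]
After op 2 (commit): HEAD=main@B [feat=A main=B]
After op 3 (reset): HEAD=main@A [feat=A main=A]
After op 4 (reset): HEAD=main@B [feat=A main=B]
After op 5 (checkout): HEAD=feat@A [feat=A main=B]
After op 6 (merge): HEAD=feat@C [feat=C main=B]
After op 7 (checkout): HEAD=main@B [feat=C main=B]
After op 8 (commit): HEAD=main@D [feat=C main=D]
After op 9 (merge): HEAD=main@E [feat=C main=E]
ancestors(C) = {A,B,C}; B in? yes
ancestors(C) = {A,B,C}; C in? yes
ancestors(B) = {A,B}; D in? no
ancestors(C) = {A,B,C}; D in? no

Answer: yes yes no no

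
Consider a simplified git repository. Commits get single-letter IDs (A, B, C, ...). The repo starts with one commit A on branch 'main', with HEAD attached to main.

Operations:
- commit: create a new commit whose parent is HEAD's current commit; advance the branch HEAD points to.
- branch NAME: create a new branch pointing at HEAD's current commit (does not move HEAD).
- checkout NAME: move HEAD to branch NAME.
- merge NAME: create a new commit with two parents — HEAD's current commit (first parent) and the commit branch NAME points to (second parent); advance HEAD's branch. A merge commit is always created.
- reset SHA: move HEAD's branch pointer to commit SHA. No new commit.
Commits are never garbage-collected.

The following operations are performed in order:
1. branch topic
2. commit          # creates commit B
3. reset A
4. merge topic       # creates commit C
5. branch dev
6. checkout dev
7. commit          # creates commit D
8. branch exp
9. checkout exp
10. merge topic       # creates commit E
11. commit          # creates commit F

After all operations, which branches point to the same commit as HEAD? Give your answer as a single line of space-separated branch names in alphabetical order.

After op 1 (branch): HEAD=main@A [main=A topic=A]
After op 2 (commit): HEAD=main@B [main=B topic=A]
After op 3 (reset): HEAD=main@A [main=A topic=A]
After op 4 (merge): HEAD=main@C [main=C topic=A]
After op 5 (branch): HEAD=main@C [dev=C main=C topic=A]
After op 6 (checkout): HEAD=dev@C [dev=C main=C topic=A]
After op 7 (commit): HEAD=dev@D [dev=D main=C topic=A]
After op 8 (branch): HEAD=dev@D [dev=D exp=D main=C topic=A]
After op 9 (checkout): HEAD=exp@D [dev=D exp=D main=C topic=A]
After op 10 (merge): HEAD=exp@E [dev=D exp=E main=C topic=A]
After op 11 (commit): HEAD=exp@F [dev=D exp=F main=C topic=A]

Answer: exp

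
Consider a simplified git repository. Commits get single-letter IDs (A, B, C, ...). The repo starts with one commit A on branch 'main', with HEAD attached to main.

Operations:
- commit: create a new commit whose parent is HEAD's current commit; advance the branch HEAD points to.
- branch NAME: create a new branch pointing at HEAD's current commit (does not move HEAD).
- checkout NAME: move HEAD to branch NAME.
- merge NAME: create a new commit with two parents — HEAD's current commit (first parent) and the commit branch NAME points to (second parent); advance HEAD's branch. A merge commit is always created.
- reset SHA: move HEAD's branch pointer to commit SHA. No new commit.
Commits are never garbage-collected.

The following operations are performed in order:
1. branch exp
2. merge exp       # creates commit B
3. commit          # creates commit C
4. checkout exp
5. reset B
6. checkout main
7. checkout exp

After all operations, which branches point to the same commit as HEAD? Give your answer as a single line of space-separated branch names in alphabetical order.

After op 1 (branch): HEAD=main@A [exp=A main=A]
After op 2 (merge): HEAD=main@B [exp=A main=B]
After op 3 (commit): HEAD=main@C [exp=A main=C]
After op 4 (checkout): HEAD=exp@A [exp=A main=C]
After op 5 (reset): HEAD=exp@B [exp=B main=C]
After op 6 (checkout): HEAD=main@C [exp=B main=C]
After op 7 (checkout): HEAD=exp@B [exp=B main=C]

Answer: exp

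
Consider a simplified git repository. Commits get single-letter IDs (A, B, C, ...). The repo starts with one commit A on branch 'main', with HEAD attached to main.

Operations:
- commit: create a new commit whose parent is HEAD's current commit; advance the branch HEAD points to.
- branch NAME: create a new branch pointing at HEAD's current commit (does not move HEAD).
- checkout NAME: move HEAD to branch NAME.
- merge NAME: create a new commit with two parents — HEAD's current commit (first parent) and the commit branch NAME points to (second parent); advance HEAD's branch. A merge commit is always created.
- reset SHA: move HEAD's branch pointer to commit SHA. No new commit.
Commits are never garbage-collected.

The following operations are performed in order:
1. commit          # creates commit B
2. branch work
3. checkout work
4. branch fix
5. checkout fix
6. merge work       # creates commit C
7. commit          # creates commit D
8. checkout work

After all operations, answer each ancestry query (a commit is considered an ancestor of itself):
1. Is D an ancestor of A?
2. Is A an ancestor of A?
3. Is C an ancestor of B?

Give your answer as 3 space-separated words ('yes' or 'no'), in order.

Answer: no yes no

Derivation:
After op 1 (commit): HEAD=main@B [main=B]
After op 2 (branch): HEAD=main@B [main=B work=B]
After op 3 (checkout): HEAD=work@B [main=B work=B]
After op 4 (branch): HEAD=work@B [fix=B main=B work=B]
After op 5 (checkout): HEAD=fix@B [fix=B main=B work=B]
After op 6 (merge): HEAD=fix@C [fix=C main=B work=B]
After op 7 (commit): HEAD=fix@D [fix=D main=B work=B]
After op 8 (checkout): HEAD=work@B [fix=D main=B work=B]
ancestors(A) = {A}; D in? no
ancestors(A) = {A}; A in? yes
ancestors(B) = {A,B}; C in? no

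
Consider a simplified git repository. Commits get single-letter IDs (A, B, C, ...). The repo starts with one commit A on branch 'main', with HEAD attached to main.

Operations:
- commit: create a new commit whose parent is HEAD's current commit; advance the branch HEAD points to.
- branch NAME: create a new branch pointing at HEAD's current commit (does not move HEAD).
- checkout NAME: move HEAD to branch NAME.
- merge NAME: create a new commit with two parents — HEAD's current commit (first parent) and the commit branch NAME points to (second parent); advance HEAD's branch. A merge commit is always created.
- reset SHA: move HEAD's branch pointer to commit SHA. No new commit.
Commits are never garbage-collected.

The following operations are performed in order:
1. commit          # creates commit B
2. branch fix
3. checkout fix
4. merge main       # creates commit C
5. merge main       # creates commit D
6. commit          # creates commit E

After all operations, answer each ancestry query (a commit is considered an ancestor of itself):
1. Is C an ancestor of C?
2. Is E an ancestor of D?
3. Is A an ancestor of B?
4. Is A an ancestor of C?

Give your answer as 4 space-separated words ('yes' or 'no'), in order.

Answer: yes no yes yes

Derivation:
After op 1 (commit): HEAD=main@B [main=B]
After op 2 (branch): HEAD=main@B [fix=B main=B]
After op 3 (checkout): HEAD=fix@B [fix=B main=B]
After op 4 (merge): HEAD=fix@C [fix=C main=B]
After op 5 (merge): HEAD=fix@D [fix=D main=B]
After op 6 (commit): HEAD=fix@E [fix=E main=B]
ancestors(C) = {A,B,C}; C in? yes
ancestors(D) = {A,B,C,D}; E in? no
ancestors(B) = {A,B}; A in? yes
ancestors(C) = {A,B,C}; A in? yes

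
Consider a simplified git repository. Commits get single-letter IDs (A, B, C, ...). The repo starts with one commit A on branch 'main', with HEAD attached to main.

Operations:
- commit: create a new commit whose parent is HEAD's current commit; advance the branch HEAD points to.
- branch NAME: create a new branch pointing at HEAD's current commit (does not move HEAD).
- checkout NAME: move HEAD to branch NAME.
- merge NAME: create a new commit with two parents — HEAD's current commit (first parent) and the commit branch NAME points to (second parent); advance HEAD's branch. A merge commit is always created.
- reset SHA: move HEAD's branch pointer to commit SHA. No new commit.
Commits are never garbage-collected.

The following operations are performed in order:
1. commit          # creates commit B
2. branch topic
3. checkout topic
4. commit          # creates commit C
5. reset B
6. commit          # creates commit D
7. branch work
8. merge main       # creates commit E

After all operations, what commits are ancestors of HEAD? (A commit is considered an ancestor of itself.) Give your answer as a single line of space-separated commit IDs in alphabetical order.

After op 1 (commit): HEAD=main@B [main=B]
After op 2 (branch): HEAD=main@B [main=B topic=B]
After op 3 (checkout): HEAD=topic@B [main=B topic=B]
After op 4 (commit): HEAD=topic@C [main=B topic=C]
After op 5 (reset): HEAD=topic@B [main=B topic=B]
After op 6 (commit): HEAD=topic@D [main=B topic=D]
After op 7 (branch): HEAD=topic@D [main=B topic=D work=D]
After op 8 (merge): HEAD=topic@E [main=B topic=E work=D]

Answer: A B D E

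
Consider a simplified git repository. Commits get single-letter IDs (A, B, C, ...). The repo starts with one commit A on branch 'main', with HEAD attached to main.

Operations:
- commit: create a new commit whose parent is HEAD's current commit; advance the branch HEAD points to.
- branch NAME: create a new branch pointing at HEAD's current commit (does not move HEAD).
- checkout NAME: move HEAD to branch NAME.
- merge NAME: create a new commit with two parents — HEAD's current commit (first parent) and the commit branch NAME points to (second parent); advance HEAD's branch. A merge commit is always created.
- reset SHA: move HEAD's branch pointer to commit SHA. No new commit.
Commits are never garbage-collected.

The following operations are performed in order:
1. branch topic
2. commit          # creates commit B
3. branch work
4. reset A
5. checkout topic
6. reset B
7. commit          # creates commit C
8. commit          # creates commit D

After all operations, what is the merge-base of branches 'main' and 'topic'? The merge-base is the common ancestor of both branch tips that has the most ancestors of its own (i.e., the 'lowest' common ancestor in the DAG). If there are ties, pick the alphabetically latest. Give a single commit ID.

After op 1 (branch): HEAD=main@A [main=A topic=A]
After op 2 (commit): HEAD=main@B [main=B topic=A]
After op 3 (branch): HEAD=main@B [main=B topic=A work=B]
After op 4 (reset): HEAD=main@A [main=A topic=A work=B]
After op 5 (checkout): HEAD=topic@A [main=A topic=A work=B]
After op 6 (reset): HEAD=topic@B [main=A topic=B work=B]
After op 7 (commit): HEAD=topic@C [main=A topic=C work=B]
After op 8 (commit): HEAD=topic@D [main=A topic=D work=B]
ancestors(main=A): ['A']
ancestors(topic=D): ['A', 'B', 'C', 'D']
common: ['A']

Answer: A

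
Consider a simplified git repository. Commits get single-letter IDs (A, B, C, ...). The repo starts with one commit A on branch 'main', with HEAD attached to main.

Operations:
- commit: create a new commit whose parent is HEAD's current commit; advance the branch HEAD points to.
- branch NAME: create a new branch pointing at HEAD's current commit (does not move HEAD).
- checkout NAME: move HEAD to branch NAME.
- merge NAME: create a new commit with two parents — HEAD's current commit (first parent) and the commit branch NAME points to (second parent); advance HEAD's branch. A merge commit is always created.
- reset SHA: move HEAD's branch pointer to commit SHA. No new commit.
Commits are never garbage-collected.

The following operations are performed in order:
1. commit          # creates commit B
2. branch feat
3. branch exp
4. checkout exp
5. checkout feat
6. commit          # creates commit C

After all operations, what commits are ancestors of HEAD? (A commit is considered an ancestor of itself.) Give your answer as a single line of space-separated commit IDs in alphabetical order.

Answer: A B C

Derivation:
After op 1 (commit): HEAD=main@B [main=B]
After op 2 (branch): HEAD=main@B [feat=B main=B]
After op 3 (branch): HEAD=main@B [exp=B feat=B main=B]
After op 4 (checkout): HEAD=exp@B [exp=B feat=B main=B]
After op 5 (checkout): HEAD=feat@B [exp=B feat=B main=B]
After op 6 (commit): HEAD=feat@C [exp=B feat=C main=B]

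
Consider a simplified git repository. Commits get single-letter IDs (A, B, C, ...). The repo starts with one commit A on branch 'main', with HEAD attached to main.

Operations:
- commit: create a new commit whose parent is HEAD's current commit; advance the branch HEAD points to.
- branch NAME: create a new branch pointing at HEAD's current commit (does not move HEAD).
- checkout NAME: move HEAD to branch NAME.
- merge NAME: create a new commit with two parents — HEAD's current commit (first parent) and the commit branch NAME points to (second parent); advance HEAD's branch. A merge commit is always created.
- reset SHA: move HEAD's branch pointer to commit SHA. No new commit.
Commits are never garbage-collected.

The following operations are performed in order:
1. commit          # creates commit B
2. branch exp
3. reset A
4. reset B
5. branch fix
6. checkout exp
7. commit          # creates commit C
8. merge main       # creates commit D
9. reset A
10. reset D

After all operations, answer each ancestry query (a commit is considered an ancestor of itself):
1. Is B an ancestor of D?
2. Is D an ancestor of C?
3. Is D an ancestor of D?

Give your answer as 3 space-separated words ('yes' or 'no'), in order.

Answer: yes no yes

Derivation:
After op 1 (commit): HEAD=main@B [main=B]
After op 2 (branch): HEAD=main@B [exp=B main=B]
After op 3 (reset): HEAD=main@A [exp=B main=A]
After op 4 (reset): HEAD=main@B [exp=B main=B]
After op 5 (branch): HEAD=main@B [exp=B fix=B main=B]
After op 6 (checkout): HEAD=exp@B [exp=B fix=B main=B]
After op 7 (commit): HEAD=exp@C [exp=C fix=B main=B]
After op 8 (merge): HEAD=exp@D [exp=D fix=B main=B]
After op 9 (reset): HEAD=exp@A [exp=A fix=B main=B]
After op 10 (reset): HEAD=exp@D [exp=D fix=B main=B]
ancestors(D) = {A,B,C,D}; B in? yes
ancestors(C) = {A,B,C}; D in? no
ancestors(D) = {A,B,C,D}; D in? yes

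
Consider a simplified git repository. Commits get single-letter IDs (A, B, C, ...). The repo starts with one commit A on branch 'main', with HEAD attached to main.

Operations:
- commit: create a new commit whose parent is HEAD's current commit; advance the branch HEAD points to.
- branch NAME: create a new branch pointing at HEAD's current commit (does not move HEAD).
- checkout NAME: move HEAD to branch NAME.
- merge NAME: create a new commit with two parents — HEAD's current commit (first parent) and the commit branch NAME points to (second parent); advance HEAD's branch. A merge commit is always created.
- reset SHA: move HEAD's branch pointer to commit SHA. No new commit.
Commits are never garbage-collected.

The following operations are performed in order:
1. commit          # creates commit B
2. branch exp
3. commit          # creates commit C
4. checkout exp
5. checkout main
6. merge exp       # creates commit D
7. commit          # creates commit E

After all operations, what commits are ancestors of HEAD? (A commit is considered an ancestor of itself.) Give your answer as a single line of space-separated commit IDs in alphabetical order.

Answer: A B C D E

Derivation:
After op 1 (commit): HEAD=main@B [main=B]
After op 2 (branch): HEAD=main@B [exp=B main=B]
After op 3 (commit): HEAD=main@C [exp=B main=C]
After op 4 (checkout): HEAD=exp@B [exp=B main=C]
After op 5 (checkout): HEAD=main@C [exp=B main=C]
After op 6 (merge): HEAD=main@D [exp=B main=D]
After op 7 (commit): HEAD=main@E [exp=B main=E]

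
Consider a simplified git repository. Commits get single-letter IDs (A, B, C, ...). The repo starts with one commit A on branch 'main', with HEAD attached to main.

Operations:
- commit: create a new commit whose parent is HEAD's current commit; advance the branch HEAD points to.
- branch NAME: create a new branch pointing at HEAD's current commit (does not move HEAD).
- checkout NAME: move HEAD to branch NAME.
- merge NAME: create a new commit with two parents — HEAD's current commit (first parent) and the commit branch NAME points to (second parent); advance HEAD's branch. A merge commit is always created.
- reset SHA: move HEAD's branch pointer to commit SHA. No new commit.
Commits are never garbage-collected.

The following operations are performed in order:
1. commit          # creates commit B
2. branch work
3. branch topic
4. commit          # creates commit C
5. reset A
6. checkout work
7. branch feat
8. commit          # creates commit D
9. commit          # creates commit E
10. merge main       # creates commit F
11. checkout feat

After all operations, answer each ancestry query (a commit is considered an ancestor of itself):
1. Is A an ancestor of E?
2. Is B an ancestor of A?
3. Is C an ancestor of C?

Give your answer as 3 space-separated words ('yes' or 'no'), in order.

Answer: yes no yes

Derivation:
After op 1 (commit): HEAD=main@B [main=B]
After op 2 (branch): HEAD=main@B [main=B work=B]
After op 3 (branch): HEAD=main@B [main=B topic=B work=B]
After op 4 (commit): HEAD=main@C [main=C topic=B work=B]
After op 5 (reset): HEAD=main@A [main=A topic=B work=B]
After op 6 (checkout): HEAD=work@B [main=A topic=B work=B]
After op 7 (branch): HEAD=work@B [feat=B main=A topic=B work=B]
After op 8 (commit): HEAD=work@D [feat=B main=A topic=B work=D]
After op 9 (commit): HEAD=work@E [feat=B main=A topic=B work=E]
After op 10 (merge): HEAD=work@F [feat=B main=A topic=B work=F]
After op 11 (checkout): HEAD=feat@B [feat=B main=A topic=B work=F]
ancestors(E) = {A,B,D,E}; A in? yes
ancestors(A) = {A}; B in? no
ancestors(C) = {A,B,C}; C in? yes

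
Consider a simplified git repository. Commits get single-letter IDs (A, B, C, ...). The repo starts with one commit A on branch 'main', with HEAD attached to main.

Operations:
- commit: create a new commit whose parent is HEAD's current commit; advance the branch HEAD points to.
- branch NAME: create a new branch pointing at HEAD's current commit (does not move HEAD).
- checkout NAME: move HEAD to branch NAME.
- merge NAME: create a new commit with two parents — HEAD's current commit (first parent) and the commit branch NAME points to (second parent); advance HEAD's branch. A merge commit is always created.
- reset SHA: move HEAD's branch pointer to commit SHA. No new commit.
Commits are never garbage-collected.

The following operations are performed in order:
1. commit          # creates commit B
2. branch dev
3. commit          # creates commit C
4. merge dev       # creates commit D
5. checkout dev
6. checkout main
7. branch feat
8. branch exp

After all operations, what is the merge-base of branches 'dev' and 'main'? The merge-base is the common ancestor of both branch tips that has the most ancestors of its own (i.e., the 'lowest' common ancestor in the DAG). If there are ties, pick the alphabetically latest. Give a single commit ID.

Answer: B

Derivation:
After op 1 (commit): HEAD=main@B [main=B]
After op 2 (branch): HEAD=main@B [dev=B main=B]
After op 3 (commit): HEAD=main@C [dev=B main=C]
After op 4 (merge): HEAD=main@D [dev=B main=D]
After op 5 (checkout): HEAD=dev@B [dev=B main=D]
After op 6 (checkout): HEAD=main@D [dev=B main=D]
After op 7 (branch): HEAD=main@D [dev=B feat=D main=D]
After op 8 (branch): HEAD=main@D [dev=B exp=D feat=D main=D]
ancestors(dev=B): ['A', 'B']
ancestors(main=D): ['A', 'B', 'C', 'D']
common: ['A', 'B']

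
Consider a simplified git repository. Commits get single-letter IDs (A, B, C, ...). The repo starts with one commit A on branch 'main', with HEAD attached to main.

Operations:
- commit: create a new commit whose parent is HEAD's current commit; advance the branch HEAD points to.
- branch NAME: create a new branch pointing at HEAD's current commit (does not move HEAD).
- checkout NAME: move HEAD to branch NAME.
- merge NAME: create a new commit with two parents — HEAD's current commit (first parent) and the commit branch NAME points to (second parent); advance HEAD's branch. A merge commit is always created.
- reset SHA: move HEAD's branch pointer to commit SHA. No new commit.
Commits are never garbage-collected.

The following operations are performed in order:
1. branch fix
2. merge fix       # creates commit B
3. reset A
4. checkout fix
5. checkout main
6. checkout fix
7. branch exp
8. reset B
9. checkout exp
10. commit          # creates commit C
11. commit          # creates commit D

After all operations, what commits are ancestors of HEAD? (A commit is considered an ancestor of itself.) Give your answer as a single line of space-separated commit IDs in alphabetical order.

Answer: A C D

Derivation:
After op 1 (branch): HEAD=main@A [fix=A main=A]
After op 2 (merge): HEAD=main@B [fix=A main=B]
After op 3 (reset): HEAD=main@A [fix=A main=A]
After op 4 (checkout): HEAD=fix@A [fix=A main=A]
After op 5 (checkout): HEAD=main@A [fix=A main=A]
After op 6 (checkout): HEAD=fix@A [fix=A main=A]
After op 7 (branch): HEAD=fix@A [exp=A fix=A main=A]
After op 8 (reset): HEAD=fix@B [exp=A fix=B main=A]
After op 9 (checkout): HEAD=exp@A [exp=A fix=B main=A]
After op 10 (commit): HEAD=exp@C [exp=C fix=B main=A]
After op 11 (commit): HEAD=exp@D [exp=D fix=B main=A]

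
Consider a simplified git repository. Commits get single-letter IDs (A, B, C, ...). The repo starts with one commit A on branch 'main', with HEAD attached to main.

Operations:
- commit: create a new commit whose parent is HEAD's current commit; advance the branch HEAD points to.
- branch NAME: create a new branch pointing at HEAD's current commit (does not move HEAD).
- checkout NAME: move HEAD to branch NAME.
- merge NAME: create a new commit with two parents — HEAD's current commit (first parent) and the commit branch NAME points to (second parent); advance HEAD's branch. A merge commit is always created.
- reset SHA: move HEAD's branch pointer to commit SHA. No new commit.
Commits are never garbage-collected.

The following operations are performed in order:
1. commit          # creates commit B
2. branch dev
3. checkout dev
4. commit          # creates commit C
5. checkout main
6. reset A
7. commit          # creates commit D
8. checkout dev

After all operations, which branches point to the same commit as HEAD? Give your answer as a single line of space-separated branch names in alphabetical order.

After op 1 (commit): HEAD=main@B [main=B]
After op 2 (branch): HEAD=main@B [dev=B main=B]
After op 3 (checkout): HEAD=dev@B [dev=B main=B]
After op 4 (commit): HEAD=dev@C [dev=C main=B]
After op 5 (checkout): HEAD=main@B [dev=C main=B]
After op 6 (reset): HEAD=main@A [dev=C main=A]
After op 7 (commit): HEAD=main@D [dev=C main=D]
After op 8 (checkout): HEAD=dev@C [dev=C main=D]

Answer: dev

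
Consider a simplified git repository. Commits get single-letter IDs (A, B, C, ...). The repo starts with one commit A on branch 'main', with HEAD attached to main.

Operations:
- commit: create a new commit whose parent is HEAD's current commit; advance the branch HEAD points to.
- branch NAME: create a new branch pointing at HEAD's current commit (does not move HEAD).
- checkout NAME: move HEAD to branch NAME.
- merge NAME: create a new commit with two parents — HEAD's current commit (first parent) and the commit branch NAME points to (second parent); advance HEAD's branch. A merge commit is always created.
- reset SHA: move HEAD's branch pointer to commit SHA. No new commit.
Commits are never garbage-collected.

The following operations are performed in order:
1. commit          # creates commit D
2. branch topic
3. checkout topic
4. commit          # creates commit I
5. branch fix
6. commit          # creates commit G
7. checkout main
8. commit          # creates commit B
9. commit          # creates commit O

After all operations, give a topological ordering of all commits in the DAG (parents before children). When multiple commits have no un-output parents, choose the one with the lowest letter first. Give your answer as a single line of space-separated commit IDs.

After op 1 (commit): HEAD=main@D [main=D]
After op 2 (branch): HEAD=main@D [main=D topic=D]
After op 3 (checkout): HEAD=topic@D [main=D topic=D]
After op 4 (commit): HEAD=topic@I [main=D topic=I]
After op 5 (branch): HEAD=topic@I [fix=I main=D topic=I]
After op 6 (commit): HEAD=topic@G [fix=I main=D topic=G]
After op 7 (checkout): HEAD=main@D [fix=I main=D topic=G]
After op 8 (commit): HEAD=main@B [fix=I main=B topic=G]
After op 9 (commit): HEAD=main@O [fix=I main=O topic=G]
commit A: parents=[]
commit B: parents=['D']
commit D: parents=['A']
commit G: parents=['I']
commit I: parents=['D']
commit O: parents=['B']

Answer: A D B I G O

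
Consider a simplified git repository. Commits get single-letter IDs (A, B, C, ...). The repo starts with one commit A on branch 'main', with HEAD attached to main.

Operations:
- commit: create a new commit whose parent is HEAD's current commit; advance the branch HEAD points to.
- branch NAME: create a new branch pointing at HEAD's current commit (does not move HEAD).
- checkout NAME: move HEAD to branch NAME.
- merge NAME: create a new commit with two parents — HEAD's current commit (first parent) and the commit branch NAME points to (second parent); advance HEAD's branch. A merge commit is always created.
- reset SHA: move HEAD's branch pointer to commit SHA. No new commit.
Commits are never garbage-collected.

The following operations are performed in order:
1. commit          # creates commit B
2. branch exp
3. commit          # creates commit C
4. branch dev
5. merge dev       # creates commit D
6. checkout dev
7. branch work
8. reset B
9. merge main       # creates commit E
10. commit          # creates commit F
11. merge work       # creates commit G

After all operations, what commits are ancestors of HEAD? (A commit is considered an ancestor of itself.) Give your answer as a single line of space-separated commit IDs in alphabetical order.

Answer: A B C D E F G

Derivation:
After op 1 (commit): HEAD=main@B [main=B]
After op 2 (branch): HEAD=main@B [exp=B main=B]
After op 3 (commit): HEAD=main@C [exp=B main=C]
After op 4 (branch): HEAD=main@C [dev=C exp=B main=C]
After op 5 (merge): HEAD=main@D [dev=C exp=B main=D]
After op 6 (checkout): HEAD=dev@C [dev=C exp=B main=D]
After op 7 (branch): HEAD=dev@C [dev=C exp=B main=D work=C]
After op 8 (reset): HEAD=dev@B [dev=B exp=B main=D work=C]
After op 9 (merge): HEAD=dev@E [dev=E exp=B main=D work=C]
After op 10 (commit): HEAD=dev@F [dev=F exp=B main=D work=C]
After op 11 (merge): HEAD=dev@G [dev=G exp=B main=D work=C]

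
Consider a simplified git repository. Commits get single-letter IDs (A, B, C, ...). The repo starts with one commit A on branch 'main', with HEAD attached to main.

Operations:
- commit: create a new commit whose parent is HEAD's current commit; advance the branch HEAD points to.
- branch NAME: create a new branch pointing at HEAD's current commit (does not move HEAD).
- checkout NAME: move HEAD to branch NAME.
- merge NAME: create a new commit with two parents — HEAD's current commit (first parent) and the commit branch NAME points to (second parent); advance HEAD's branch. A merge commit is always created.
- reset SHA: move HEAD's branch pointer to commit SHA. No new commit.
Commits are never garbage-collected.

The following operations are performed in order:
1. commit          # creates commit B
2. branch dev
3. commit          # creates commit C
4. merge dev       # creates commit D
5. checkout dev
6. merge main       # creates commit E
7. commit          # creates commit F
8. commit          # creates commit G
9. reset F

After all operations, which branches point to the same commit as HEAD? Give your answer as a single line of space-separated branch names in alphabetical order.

Answer: dev

Derivation:
After op 1 (commit): HEAD=main@B [main=B]
After op 2 (branch): HEAD=main@B [dev=B main=B]
After op 3 (commit): HEAD=main@C [dev=B main=C]
After op 4 (merge): HEAD=main@D [dev=B main=D]
After op 5 (checkout): HEAD=dev@B [dev=B main=D]
After op 6 (merge): HEAD=dev@E [dev=E main=D]
After op 7 (commit): HEAD=dev@F [dev=F main=D]
After op 8 (commit): HEAD=dev@G [dev=G main=D]
After op 9 (reset): HEAD=dev@F [dev=F main=D]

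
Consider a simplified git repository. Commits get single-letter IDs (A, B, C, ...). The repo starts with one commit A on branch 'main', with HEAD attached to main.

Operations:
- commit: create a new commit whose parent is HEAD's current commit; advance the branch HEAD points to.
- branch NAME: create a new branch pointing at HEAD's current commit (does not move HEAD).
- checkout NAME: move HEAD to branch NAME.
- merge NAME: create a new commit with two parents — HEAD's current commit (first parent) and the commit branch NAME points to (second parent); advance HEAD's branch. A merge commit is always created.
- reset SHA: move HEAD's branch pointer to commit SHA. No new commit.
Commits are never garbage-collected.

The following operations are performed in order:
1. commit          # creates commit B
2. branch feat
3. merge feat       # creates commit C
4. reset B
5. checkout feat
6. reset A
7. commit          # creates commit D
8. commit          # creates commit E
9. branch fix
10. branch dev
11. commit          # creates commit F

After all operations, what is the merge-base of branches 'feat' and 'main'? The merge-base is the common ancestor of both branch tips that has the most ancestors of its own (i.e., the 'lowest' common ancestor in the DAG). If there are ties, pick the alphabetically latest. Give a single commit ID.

Answer: A

Derivation:
After op 1 (commit): HEAD=main@B [main=B]
After op 2 (branch): HEAD=main@B [feat=B main=B]
After op 3 (merge): HEAD=main@C [feat=B main=C]
After op 4 (reset): HEAD=main@B [feat=B main=B]
After op 5 (checkout): HEAD=feat@B [feat=B main=B]
After op 6 (reset): HEAD=feat@A [feat=A main=B]
After op 7 (commit): HEAD=feat@D [feat=D main=B]
After op 8 (commit): HEAD=feat@E [feat=E main=B]
After op 9 (branch): HEAD=feat@E [feat=E fix=E main=B]
After op 10 (branch): HEAD=feat@E [dev=E feat=E fix=E main=B]
After op 11 (commit): HEAD=feat@F [dev=E feat=F fix=E main=B]
ancestors(feat=F): ['A', 'D', 'E', 'F']
ancestors(main=B): ['A', 'B']
common: ['A']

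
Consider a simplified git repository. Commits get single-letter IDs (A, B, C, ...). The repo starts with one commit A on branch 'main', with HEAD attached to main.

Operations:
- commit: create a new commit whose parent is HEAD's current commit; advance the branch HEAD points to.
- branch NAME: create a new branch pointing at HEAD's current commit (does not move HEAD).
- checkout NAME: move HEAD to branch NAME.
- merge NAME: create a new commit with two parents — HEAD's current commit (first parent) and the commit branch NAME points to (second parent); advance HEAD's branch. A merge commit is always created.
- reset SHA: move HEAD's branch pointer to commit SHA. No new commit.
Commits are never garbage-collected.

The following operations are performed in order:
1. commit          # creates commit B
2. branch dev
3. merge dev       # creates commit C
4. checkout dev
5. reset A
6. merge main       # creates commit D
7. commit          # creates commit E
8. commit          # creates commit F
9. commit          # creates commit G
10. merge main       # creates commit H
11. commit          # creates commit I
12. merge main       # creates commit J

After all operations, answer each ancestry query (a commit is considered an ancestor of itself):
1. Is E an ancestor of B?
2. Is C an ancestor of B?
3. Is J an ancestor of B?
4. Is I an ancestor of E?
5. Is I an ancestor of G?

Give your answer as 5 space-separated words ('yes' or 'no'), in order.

After op 1 (commit): HEAD=main@B [main=B]
After op 2 (branch): HEAD=main@B [dev=B main=B]
After op 3 (merge): HEAD=main@C [dev=B main=C]
After op 4 (checkout): HEAD=dev@B [dev=B main=C]
After op 5 (reset): HEAD=dev@A [dev=A main=C]
After op 6 (merge): HEAD=dev@D [dev=D main=C]
After op 7 (commit): HEAD=dev@E [dev=E main=C]
After op 8 (commit): HEAD=dev@F [dev=F main=C]
After op 9 (commit): HEAD=dev@G [dev=G main=C]
After op 10 (merge): HEAD=dev@H [dev=H main=C]
After op 11 (commit): HEAD=dev@I [dev=I main=C]
After op 12 (merge): HEAD=dev@J [dev=J main=C]
ancestors(B) = {A,B}; E in? no
ancestors(B) = {A,B}; C in? no
ancestors(B) = {A,B}; J in? no
ancestors(E) = {A,B,C,D,E}; I in? no
ancestors(G) = {A,B,C,D,E,F,G}; I in? no

Answer: no no no no no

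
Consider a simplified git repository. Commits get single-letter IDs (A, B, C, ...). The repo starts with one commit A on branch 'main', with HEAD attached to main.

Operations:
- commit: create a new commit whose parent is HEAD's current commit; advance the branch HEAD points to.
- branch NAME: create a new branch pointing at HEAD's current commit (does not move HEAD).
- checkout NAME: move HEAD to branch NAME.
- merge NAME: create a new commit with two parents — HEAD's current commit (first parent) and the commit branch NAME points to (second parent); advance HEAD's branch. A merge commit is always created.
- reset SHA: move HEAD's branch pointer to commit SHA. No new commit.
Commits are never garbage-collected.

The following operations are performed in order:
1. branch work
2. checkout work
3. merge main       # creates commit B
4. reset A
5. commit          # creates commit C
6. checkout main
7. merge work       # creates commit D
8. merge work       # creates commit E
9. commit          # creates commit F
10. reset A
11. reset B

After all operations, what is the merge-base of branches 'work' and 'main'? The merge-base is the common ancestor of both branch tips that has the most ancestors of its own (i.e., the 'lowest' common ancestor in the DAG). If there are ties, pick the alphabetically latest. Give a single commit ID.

Answer: A

Derivation:
After op 1 (branch): HEAD=main@A [main=A work=A]
After op 2 (checkout): HEAD=work@A [main=A work=A]
After op 3 (merge): HEAD=work@B [main=A work=B]
After op 4 (reset): HEAD=work@A [main=A work=A]
After op 5 (commit): HEAD=work@C [main=A work=C]
After op 6 (checkout): HEAD=main@A [main=A work=C]
After op 7 (merge): HEAD=main@D [main=D work=C]
After op 8 (merge): HEAD=main@E [main=E work=C]
After op 9 (commit): HEAD=main@F [main=F work=C]
After op 10 (reset): HEAD=main@A [main=A work=C]
After op 11 (reset): HEAD=main@B [main=B work=C]
ancestors(work=C): ['A', 'C']
ancestors(main=B): ['A', 'B']
common: ['A']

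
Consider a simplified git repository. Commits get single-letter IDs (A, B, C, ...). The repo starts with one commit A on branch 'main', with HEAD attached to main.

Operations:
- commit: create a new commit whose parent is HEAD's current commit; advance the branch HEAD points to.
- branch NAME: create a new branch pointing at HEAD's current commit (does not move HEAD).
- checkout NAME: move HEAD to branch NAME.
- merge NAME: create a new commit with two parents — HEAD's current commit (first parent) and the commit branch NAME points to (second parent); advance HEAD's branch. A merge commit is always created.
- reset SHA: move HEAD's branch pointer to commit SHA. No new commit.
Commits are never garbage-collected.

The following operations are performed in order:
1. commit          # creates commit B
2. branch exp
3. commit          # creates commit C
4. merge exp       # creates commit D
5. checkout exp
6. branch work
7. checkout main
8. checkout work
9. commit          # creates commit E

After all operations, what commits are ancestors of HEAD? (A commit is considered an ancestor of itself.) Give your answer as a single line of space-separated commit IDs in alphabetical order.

Answer: A B E

Derivation:
After op 1 (commit): HEAD=main@B [main=B]
After op 2 (branch): HEAD=main@B [exp=B main=B]
After op 3 (commit): HEAD=main@C [exp=B main=C]
After op 4 (merge): HEAD=main@D [exp=B main=D]
After op 5 (checkout): HEAD=exp@B [exp=B main=D]
After op 6 (branch): HEAD=exp@B [exp=B main=D work=B]
After op 7 (checkout): HEAD=main@D [exp=B main=D work=B]
After op 8 (checkout): HEAD=work@B [exp=B main=D work=B]
After op 9 (commit): HEAD=work@E [exp=B main=D work=E]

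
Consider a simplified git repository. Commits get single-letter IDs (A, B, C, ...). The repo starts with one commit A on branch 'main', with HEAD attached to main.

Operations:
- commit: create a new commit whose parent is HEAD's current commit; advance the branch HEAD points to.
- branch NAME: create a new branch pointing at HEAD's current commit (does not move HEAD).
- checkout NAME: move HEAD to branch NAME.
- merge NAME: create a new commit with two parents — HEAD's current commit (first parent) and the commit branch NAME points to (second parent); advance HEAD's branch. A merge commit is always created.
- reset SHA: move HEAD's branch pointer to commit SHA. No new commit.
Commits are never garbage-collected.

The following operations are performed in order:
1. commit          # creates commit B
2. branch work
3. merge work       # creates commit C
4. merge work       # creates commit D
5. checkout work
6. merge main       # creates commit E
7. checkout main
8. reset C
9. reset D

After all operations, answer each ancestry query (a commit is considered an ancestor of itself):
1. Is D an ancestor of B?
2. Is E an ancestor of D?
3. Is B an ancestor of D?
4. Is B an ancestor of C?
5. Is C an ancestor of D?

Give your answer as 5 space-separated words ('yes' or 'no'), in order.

Answer: no no yes yes yes

Derivation:
After op 1 (commit): HEAD=main@B [main=B]
After op 2 (branch): HEAD=main@B [main=B work=B]
After op 3 (merge): HEAD=main@C [main=C work=B]
After op 4 (merge): HEAD=main@D [main=D work=B]
After op 5 (checkout): HEAD=work@B [main=D work=B]
After op 6 (merge): HEAD=work@E [main=D work=E]
After op 7 (checkout): HEAD=main@D [main=D work=E]
After op 8 (reset): HEAD=main@C [main=C work=E]
After op 9 (reset): HEAD=main@D [main=D work=E]
ancestors(B) = {A,B}; D in? no
ancestors(D) = {A,B,C,D}; E in? no
ancestors(D) = {A,B,C,D}; B in? yes
ancestors(C) = {A,B,C}; B in? yes
ancestors(D) = {A,B,C,D}; C in? yes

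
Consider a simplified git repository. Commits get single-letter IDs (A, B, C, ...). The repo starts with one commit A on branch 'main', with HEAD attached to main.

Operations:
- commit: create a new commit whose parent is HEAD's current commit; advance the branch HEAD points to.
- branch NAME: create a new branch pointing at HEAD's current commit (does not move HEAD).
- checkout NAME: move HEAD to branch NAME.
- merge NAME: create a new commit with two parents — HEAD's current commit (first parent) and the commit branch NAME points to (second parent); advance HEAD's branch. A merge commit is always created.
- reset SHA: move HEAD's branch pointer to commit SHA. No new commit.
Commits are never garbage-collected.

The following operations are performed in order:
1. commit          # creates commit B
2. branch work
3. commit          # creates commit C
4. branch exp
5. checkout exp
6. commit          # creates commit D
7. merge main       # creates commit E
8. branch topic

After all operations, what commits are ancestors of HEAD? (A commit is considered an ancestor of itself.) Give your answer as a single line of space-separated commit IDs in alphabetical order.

Answer: A B C D E

Derivation:
After op 1 (commit): HEAD=main@B [main=B]
After op 2 (branch): HEAD=main@B [main=B work=B]
After op 3 (commit): HEAD=main@C [main=C work=B]
After op 4 (branch): HEAD=main@C [exp=C main=C work=B]
After op 5 (checkout): HEAD=exp@C [exp=C main=C work=B]
After op 6 (commit): HEAD=exp@D [exp=D main=C work=B]
After op 7 (merge): HEAD=exp@E [exp=E main=C work=B]
After op 8 (branch): HEAD=exp@E [exp=E main=C topic=E work=B]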